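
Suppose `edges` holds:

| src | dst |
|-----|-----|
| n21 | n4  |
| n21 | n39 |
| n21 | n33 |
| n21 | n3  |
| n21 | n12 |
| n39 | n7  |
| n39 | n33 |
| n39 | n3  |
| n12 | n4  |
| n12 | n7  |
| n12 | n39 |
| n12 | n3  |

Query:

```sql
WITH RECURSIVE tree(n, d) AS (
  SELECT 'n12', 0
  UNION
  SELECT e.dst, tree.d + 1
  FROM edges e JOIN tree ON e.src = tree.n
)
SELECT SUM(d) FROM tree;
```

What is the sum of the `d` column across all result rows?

10

Base: (n12, d=0).
Iteration 1: edges from {n12} -> (n3, d=1), (n39, d=1), (n4, d=1), (n7, d=1).
Iteration 2: edges from {n3,n39,n4,n7} -> (n3, d=2), (n33, d=2), (n7, d=2).
Iteration 3: no outgoing edges from {n3,n33,n7}; recursion stops.
SUM(d) = 0 + 1 + 1 + 1 + 1 + 2 + 2 + 2 = 10.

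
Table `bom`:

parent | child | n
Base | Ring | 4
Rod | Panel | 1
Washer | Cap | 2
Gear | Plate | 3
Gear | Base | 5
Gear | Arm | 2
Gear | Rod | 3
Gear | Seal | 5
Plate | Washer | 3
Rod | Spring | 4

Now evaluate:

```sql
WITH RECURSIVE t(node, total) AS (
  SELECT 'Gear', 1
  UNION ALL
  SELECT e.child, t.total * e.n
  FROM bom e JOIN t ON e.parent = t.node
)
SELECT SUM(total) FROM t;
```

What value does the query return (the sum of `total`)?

Base: (Gear, total=1).
Iteration 1: components of {Gear} -> Arm = 1*2 = 2, Base = 1*5 = 5, Plate = 1*3 = 3, Rod = 1*3 = 3, Seal = 1*5 = 5.
Iteration 2: components of {Arm,Base,Plate,Rod,Seal} -> Panel = 3*1 = 3, Ring = 5*4 = 20, Spring = 3*4 = 12, Washer = 3*3 = 9.
Iteration 3: components of {Panel,Ring,Spring,Washer} -> Cap = 9*2 = 18.
Iteration 4: no further components; recursion stops.
SUM(total) = 1 + 5 + 3 + 2 + 5 + 3 + 9 + 20 + 3 + 12 + 18 = 81.

81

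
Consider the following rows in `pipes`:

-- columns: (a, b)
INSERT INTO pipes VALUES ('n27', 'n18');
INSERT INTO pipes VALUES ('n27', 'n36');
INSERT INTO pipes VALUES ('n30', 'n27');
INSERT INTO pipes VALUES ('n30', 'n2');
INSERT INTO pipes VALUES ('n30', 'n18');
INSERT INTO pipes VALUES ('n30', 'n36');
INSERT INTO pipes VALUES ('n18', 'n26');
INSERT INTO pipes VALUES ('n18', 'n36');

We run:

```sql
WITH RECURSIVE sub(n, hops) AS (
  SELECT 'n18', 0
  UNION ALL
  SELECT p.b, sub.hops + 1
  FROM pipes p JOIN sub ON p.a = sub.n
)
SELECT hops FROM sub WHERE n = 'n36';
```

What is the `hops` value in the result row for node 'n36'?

Base: (n18, hops=0).
Iteration 1: edges from {n18} -> (n26, hops=1), (n36, hops=1).
Iteration 2: no outgoing edges from {n26,n36}; recursion stops.

1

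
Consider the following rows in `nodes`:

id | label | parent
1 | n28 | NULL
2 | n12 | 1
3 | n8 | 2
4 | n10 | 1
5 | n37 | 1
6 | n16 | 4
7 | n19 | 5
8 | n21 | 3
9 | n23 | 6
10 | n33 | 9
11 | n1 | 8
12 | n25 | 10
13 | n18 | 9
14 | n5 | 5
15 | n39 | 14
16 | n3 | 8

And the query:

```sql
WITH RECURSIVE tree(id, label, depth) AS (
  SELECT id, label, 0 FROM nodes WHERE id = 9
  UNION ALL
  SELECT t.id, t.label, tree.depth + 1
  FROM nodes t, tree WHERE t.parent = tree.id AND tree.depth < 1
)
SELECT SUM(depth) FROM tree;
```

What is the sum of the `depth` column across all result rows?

Base: id=9 (n23) at depth 0.
Iteration 1: rows with parent in {9} -> n33 (id 10, depth 1), n18 (id 13, depth 1).
Iteration 2: depth < 1 fails for all current rows; recursion stops.
SUM(depth) = 0 + 1 + 1 = 2.

2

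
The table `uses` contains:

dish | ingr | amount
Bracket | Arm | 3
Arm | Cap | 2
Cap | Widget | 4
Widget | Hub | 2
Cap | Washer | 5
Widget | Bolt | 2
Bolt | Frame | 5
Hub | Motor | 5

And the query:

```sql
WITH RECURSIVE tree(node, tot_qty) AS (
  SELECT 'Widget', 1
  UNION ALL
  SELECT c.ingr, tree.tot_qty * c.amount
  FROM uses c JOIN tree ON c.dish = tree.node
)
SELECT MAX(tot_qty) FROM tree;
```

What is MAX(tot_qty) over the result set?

10

Base: (Widget, tot_qty=1).
Iteration 1: components of {Widget} -> Bolt = 1*2 = 2, Hub = 1*2 = 2.
Iteration 2: components of {Bolt,Hub} -> Frame = 2*5 = 10, Motor = 2*5 = 10.
Iteration 3: no further components; recursion stops.
tot_qty values: 1, 2, 2, 10, 10; the maximum is 10.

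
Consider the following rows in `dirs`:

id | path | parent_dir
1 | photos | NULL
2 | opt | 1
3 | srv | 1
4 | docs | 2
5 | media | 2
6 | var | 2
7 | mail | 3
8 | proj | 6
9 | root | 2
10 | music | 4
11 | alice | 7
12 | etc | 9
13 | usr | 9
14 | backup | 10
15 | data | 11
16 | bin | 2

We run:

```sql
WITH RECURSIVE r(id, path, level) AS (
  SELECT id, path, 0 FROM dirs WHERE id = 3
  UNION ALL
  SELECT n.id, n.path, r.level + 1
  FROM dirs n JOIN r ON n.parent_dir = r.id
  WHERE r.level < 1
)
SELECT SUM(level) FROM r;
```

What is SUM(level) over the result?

1

Base: id=3 (srv) at level 0.
Iteration 1: rows with parent_dir in {3} -> mail (id 7, level 1).
Iteration 2: level < 1 fails for all current rows; recursion stops.
SUM(level) = 0 + 1 = 1.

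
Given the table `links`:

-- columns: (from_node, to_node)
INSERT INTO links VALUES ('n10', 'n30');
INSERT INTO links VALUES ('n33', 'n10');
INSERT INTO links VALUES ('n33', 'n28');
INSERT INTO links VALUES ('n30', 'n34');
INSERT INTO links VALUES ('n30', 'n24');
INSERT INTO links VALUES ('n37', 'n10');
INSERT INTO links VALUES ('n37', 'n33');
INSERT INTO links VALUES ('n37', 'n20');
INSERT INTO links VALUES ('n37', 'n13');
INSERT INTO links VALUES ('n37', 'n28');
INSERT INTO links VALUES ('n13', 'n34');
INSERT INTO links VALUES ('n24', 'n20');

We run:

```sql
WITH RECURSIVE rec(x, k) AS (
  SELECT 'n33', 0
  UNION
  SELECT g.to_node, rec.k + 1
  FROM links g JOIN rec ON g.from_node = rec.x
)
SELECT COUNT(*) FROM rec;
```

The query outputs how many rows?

Base: (n33, k=0).
Iteration 1: edges from {n33} -> (n10, k=1), (n28, k=1).
Iteration 2: edges from {n10,n28} -> (n30, k=2).
Iteration 3: edges from {n30} -> (n24, k=3), (n34, k=3).
Iteration 4: edges from {n24,n34} -> (n20, k=4).
Iteration 5: no outgoing edges from {n20}; recursion stops.
Total rows emitted: 7.

7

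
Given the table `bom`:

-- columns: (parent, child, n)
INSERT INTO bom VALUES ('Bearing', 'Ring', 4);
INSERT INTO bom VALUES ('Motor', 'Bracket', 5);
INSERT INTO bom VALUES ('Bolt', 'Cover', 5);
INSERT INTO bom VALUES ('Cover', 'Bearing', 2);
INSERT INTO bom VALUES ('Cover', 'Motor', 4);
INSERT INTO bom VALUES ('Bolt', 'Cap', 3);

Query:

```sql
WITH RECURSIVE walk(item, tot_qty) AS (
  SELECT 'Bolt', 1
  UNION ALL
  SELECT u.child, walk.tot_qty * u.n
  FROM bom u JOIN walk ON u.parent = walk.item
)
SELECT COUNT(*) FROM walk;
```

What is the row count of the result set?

Base: (Bolt, tot_qty=1).
Iteration 1: components of {Bolt} -> Cap = 1*3 = 3, Cover = 1*5 = 5.
Iteration 2: components of {Cap,Cover} -> Bearing = 5*2 = 10, Motor = 5*4 = 20.
Iteration 3: components of {Bearing,Motor} -> Bracket = 20*5 = 100, Ring = 10*4 = 40.
Iteration 4: no further components; recursion stops.
Total rows emitted: 7.

7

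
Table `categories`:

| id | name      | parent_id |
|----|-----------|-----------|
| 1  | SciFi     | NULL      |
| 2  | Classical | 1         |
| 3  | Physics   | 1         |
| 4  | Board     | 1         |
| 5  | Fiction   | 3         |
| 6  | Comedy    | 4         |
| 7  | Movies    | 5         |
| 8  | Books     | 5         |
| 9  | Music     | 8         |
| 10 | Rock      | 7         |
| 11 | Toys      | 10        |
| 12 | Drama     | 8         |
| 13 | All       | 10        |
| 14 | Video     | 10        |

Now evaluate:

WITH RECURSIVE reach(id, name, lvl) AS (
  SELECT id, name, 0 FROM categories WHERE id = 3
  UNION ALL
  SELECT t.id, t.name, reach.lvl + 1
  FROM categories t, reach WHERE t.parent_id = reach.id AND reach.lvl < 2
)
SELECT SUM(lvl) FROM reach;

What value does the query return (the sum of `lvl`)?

5

Base: id=3 (Physics) at lvl 0.
Iteration 1: rows with parent_id in {3} -> Fiction (id 5, lvl 1).
Iteration 2: rows with parent_id in {5} -> Movies (id 7, lvl 2), Books (id 8, lvl 2).
Iteration 3: lvl < 2 fails for all current rows; recursion stops.
SUM(lvl) = 0 + 1 + 2 + 2 = 5.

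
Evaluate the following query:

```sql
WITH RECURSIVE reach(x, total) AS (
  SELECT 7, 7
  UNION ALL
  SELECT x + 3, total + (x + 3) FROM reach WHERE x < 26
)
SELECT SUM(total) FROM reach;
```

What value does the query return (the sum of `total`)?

Base: x=7, total=7.
Iteration 1: 7 < 26 holds -> x = 7 + 3 = 10, total = 7 + 10 = 17.
Iteration 2: 10 < 26 holds -> x = 10 + 3 = 13, total = 17 + 13 = 30.
Iteration 3: 13 < 26 holds -> x = 13 + 3 = 16, total = 30 + 16 = 46.
Iteration 4: 16 < 26 holds -> x = 16 + 3 = 19, total = 46 + 19 = 65.
Iteration 5: 19 < 26 holds -> x = 19 + 3 = 22, total = 65 + 22 = 87.
Iteration 6: 22 < 26 holds -> x = 22 + 3 = 25, total = 87 + 25 = 112.
Iteration 7: 25 < 26 holds -> x = 25 + 3 = 28, total = 112 + 28 = 140.
Iteration 8: 28 < 26 fails; recursion stops.
SUM(total) = 7 + 17 + 30 + 46 + 65 + 87 + 112 + 140 = 504.

504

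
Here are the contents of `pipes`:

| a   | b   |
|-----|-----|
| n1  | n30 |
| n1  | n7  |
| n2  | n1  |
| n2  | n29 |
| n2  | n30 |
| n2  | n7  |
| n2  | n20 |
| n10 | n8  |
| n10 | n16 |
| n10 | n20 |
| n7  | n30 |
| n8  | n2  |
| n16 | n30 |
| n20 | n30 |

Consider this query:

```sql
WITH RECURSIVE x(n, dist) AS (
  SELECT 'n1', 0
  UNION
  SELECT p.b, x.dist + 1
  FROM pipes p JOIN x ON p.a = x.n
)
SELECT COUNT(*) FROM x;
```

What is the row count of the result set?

Base: (n1, dist=0).
Iteration 1: edges from {n1} -> (n30, dist=1), (n7, dist=1).
Iteration 2: edges from {n30,n7} -> (n30, dist=2).
Iteration 3: no outgoing edges from {n30}; recursion stops.
Total rows emitted: 4.

4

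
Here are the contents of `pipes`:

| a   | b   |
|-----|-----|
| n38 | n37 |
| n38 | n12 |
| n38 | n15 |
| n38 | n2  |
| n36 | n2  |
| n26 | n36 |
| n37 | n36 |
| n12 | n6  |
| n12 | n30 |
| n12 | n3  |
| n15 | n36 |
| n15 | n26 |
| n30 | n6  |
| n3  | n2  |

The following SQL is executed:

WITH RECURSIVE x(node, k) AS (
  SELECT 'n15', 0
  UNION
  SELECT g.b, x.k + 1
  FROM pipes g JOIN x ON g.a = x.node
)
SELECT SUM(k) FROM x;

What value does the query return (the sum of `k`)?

9

Base: (n15, k=0).
Iteration 1: edges from {n15} -> (n26, k=1), (n36, k=1).
Iteration 2: edges from {n26,n36} -> (n2, k=2), (n36, k=2).
Iteration 3: edges from {n2,n36} -> (n2, k=3).
Iteration 4: no outgoing edges from {n2}; recursion stops.
SUM(k) = 0 + 1 + 1 + 2 + 2 + 3 = 9.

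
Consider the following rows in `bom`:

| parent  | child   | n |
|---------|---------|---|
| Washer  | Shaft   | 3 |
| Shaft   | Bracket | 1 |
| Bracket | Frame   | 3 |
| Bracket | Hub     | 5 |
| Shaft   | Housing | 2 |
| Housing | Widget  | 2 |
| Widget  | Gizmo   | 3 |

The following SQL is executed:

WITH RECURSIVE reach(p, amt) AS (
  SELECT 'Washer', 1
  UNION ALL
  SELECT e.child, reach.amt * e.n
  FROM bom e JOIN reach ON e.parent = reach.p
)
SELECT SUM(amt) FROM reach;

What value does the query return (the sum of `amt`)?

Base: (Washer, amt=1).
Iteration 1: components of {Washer} -> Shaft = 1*3 = 3.
Iteration 2: components of {Shaft} -> Bracket = 3*1 = 3, Housing = 3*2 = 6.
Iteration 3: components of {Bracket,Housing} -> Frame = 3*3 = 9, Hub = 3*5 = 15, Widget = 6*2 = 12.
Iteration 4: components of {Frame,Hub,Widget} -> Gizmo = 12*3 = 36.
Iteration 5: no further components; recursion stops.
SUM(amt) = 1 + 3 + 3 + 6 + 9 + 15 + 12 + 36 = 85.

85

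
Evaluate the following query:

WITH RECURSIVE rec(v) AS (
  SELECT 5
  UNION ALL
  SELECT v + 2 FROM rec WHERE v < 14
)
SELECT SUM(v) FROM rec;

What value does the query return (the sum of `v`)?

60

Base: v=5.
Iteration 1: 5 < 14 holds -> v = 5 + 2 = 7.
Iteration 2: 7 < 14 holds -> v = 7 + 2 = 9.
Iteration 3: 9 < 14 holds -> v = 9 + 2 = 11.
Iteration 4: 11 < 14 holds -> v = 11 + 2 = 13.
Iteration 5: 13 < 14 holds -> v = 13 + 2 = 15.
Iteration 6: 15 < 14 fails; recursion stops.
SUM(v) = 5 + 7 + 9 + 11 + 13 + 15 = 60.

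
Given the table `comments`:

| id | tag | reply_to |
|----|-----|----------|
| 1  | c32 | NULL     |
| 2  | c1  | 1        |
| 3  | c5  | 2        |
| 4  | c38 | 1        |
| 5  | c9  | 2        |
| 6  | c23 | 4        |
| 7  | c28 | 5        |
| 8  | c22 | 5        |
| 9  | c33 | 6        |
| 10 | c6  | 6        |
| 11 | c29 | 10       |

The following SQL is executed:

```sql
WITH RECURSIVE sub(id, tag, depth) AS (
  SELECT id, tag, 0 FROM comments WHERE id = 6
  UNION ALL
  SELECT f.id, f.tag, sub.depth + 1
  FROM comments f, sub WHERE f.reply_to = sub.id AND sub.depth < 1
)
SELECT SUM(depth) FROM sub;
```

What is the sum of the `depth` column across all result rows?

Base: id=6 (c23) at depth 0.
Iteration 1: rows with reply_to in {6} -> c33 (id 9, depth 1), c6 (id 10, depth 1).
Iteration 2: depth < 1 fails for all current rows; recursion stops.
SUM(depth) = 0 + 1 + 1 = 2.

2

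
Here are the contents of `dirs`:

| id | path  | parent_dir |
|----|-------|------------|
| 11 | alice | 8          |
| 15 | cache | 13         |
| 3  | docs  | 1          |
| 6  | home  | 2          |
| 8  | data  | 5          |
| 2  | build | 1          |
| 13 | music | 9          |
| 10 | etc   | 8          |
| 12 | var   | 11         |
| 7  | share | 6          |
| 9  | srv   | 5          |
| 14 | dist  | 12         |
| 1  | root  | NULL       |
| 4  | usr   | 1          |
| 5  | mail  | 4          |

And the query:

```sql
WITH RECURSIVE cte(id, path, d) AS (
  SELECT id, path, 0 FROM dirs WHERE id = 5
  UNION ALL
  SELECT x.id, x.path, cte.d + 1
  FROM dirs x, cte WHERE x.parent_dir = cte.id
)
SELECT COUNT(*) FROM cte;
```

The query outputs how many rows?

9

Base: id=5 (mail) at d 0.
Iteration 1: rows with parent_dir in {5} -> data (id 8, d 1), srv (id 9, d 1).
Iteration 2: rows with parent_dir in {8,9} -> etc (id 10, d 2), alice (id 11, d 2), music (id 13, d 2).
Iteration 3: rows with parent_dir in {10,11,13} -> var (id 12, d 3), cache (id 15, d 3).
Iteration 4: rows with parent_dir in {12,15} -> dist (id 14, d 4).
Iteration 5: no rows with parent_dir in {14}; recursion stops.
Total rows emitted: 9.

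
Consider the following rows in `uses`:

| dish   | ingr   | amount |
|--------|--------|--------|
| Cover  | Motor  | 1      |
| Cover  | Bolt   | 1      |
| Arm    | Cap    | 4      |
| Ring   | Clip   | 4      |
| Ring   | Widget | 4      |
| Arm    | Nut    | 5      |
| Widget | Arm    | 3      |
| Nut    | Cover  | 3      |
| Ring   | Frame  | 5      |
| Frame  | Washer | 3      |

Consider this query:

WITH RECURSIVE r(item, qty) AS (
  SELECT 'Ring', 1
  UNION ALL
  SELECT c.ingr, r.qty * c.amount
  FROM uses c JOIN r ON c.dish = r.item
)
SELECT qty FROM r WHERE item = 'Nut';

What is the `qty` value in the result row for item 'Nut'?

Base: (Ring, qty=1).
Iteration 1: components of {Ring} -> Clip = 1*4 = 4, Frame = 1*5 = 5, Widget = 1*4 = 4.
Iteration 2: components of {Clip,Frame,Widget} -> Arm = 4*3 = 12, Washer = 5*3 = 15.
Iteration 3: components of {Arm,Washer} -> Cap = 12*4 = 48, Nut = 12*5 = 60.
Iteration 4: components of {Cap,Nut} -> Cover = 60*3 = 180.
Iteration 5: components of {Cover} -> Bolt = 180*1 = 180, Motor = 180*1 = 180.
Iteration 6: no further components; recursion stops.

60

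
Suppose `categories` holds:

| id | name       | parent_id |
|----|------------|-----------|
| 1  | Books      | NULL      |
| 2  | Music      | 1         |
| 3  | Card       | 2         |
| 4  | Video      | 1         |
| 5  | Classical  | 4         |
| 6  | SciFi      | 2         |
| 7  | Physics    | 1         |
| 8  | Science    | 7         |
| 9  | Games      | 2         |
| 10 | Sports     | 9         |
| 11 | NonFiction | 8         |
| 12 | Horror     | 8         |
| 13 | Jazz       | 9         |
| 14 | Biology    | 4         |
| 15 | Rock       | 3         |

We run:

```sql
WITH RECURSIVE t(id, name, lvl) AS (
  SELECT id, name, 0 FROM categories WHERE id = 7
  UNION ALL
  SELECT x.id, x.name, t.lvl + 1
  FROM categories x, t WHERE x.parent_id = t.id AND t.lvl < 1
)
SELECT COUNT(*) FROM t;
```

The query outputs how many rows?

2

Base: id=7 (Physics) at lvl 0.
Iteration 1: rows with parent_id in {7} -> Science (id 8, lvl 1).
Iteration 2: lvl < 1 fails for all current rows; recursion stops.
Total rows emitted: 2.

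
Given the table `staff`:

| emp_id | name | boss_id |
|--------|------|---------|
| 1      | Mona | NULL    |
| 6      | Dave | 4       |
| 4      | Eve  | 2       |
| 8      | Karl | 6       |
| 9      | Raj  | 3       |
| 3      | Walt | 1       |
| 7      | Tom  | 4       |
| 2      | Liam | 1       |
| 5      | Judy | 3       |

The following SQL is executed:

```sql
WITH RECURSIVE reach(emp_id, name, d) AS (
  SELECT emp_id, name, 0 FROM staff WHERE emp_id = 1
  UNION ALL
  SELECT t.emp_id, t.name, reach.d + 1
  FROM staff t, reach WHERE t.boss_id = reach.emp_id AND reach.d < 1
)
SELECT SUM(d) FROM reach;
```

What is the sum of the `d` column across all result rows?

2

Base: emp_id=1 (Mona) at d 0.
Iteration 1: rows with boss_id in {1} -> Liam (id 2, d 1), Walt (id 3, d 1).
Iteration 2: d < 1 fails for all current rows; recursion stops.
SUM(d) = 0 + 1 + 1 = 2.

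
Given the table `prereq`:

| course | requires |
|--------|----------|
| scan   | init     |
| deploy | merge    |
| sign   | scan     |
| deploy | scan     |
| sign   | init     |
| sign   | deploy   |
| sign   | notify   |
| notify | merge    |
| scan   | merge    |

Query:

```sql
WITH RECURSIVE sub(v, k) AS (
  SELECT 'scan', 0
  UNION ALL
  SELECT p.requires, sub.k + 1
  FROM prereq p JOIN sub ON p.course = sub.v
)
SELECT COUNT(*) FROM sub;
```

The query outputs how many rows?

3

Base: (scan, k=0).
Iteration 1: edges from {scan} -> (init, k=1), (merge, k=1).
Iteration 2: no outgoing edges from {init,merge}; recursion stops.
Total rows emitted: 3.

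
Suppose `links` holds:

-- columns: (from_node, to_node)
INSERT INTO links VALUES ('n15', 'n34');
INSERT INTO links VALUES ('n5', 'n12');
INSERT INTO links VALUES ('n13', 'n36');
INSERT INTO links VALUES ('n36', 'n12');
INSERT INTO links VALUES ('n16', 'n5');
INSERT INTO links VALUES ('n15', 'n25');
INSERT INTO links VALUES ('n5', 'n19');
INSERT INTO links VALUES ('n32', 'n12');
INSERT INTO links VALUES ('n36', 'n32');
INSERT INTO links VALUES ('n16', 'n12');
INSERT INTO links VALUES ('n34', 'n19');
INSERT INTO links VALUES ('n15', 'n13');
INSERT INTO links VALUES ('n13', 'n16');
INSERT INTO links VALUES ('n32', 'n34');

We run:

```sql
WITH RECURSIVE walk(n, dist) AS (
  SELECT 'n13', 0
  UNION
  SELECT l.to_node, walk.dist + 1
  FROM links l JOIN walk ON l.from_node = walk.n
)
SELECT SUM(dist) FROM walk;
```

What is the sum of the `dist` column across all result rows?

Base: (n13, dist=0).
Iteration 1: edges from {n13} -> (n16, dist=1), (n36, dist=1).
Iteration 2: edges from {n16,n36} -> (n12, dist=2), (n32, dist=2), (n5, dist=2). [UNION drops 1 duplicate row(s)]
Iteration 3: edges from {n12,n32,n5} -> (n12, dist=3), (n19, dist=3), (n34, dist=3). [UNION drops 1 duplicate row(s)]
Iteration 4: edges from {n12,n19,n34} -> (n19, dist=4).
Iteration 5: no outgoing edges from {n19}; recursion stops.
SUM(dist) = 0 + 1 + 1 + 2 + 2 + 2 + 3 + 3 + 3 + 4 = 21.

21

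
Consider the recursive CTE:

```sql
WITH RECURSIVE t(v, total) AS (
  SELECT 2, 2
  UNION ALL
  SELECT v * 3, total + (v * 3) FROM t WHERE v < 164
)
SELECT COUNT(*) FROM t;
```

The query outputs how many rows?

Base: v=2, total=2.
Iteration 1: 2 < 164 holds -> v = 2 * 3 = 6, total = 2 + 6 = 8.
Iteration 2: 6 < 164 holds -> v = 6 * 3 = 18, total = 8 + 18 = 26.
Iteration 3: 18 < 164 holds -> v = 18 * 3 = 54, total = 26 + 54 = 80.
Iteration 4: 54 < 164 holds -> v = 54 * 3 = 162, total = 80 + 162 = 242.
Iteration 5: 162 < 164 holds -> v = 162 * 3 = 486, total = 242 + 486 = 728.
Iteration 6: 486 < 164 fails; recursion stops.
Total rows emitted: 6.

6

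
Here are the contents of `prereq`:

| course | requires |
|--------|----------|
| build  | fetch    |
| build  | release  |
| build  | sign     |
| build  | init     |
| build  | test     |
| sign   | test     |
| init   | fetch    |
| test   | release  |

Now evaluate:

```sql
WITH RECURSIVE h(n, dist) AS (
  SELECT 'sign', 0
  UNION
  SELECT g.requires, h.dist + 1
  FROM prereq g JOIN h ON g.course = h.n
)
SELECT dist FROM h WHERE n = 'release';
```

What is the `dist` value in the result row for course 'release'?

Base: (sign, dist=0).
Iteration 1: edges from {sign} -> (test, dist=1).
Iteration 2: edges from {test} -> (release, dist=2).
Iteration 3: no outgoing edges from {release}; recursion stops.

2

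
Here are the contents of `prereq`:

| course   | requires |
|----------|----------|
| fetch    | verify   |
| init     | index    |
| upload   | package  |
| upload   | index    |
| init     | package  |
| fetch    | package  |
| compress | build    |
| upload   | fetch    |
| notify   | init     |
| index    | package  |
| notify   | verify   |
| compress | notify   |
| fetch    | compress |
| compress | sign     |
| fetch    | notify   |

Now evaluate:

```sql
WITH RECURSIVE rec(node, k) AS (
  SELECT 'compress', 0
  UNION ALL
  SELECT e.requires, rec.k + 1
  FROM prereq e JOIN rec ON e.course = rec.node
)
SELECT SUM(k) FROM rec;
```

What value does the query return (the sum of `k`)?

17

Base: (compress, k=0).
Iteration 1: edges from {compress} -> (build, k=1), (notify, k=1), (sign, k=1).
Iteration 2: edges from {build,notify,sign} -> (init, k=2), (verify, k=2).
Iteration 3: edges from {init,verify} -> (index, k=3), (package, k=3).
Iteration 4: edges from {index,package} -> (package, k=4).
Iteration 5: no outgoing edges from {package}; recursion stops.
SUM(k) = 0 + 1 + 1 + 1 + 2 + 2 + 3 + 3 + 4 = 17.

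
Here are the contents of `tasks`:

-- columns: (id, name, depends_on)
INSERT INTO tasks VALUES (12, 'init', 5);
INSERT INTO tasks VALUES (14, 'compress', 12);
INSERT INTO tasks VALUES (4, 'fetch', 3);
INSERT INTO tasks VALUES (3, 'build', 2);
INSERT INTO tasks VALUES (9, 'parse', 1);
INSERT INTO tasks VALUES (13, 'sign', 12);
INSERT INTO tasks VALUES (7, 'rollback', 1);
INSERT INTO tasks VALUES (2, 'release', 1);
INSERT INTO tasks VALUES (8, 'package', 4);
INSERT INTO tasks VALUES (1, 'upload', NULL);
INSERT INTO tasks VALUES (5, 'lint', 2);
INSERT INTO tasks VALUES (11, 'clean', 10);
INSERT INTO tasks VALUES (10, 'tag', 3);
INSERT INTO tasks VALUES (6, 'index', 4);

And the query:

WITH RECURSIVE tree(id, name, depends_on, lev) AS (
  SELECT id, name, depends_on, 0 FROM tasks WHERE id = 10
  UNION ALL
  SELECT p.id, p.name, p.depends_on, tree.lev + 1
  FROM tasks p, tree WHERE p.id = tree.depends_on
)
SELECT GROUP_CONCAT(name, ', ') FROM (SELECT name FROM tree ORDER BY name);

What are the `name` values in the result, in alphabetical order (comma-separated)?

Base: id=10 (tag), depends_on=3, lev 0.
Iteration 1: join on id=3 -> build (id 3, depends_on=2, lev 1).
Iteration 2: join on id=2 -> release (id 2, depends_on=1, lev 2).
Iteration 3: join on id=1 -> upload (id 1, depends_on=NULL, lev 3).
Iteration 4: depends_on is NULL; no match; recursion stops.

build, release, tag, upload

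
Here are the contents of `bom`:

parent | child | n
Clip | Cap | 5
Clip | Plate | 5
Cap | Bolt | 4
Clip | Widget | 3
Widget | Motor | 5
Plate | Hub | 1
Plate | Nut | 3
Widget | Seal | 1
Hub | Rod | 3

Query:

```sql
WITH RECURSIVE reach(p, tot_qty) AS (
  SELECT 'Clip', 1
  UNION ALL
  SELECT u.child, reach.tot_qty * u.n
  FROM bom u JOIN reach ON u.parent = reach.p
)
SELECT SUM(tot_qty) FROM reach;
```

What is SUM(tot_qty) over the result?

87

Base: (Clip, tot_qty=1).
Iteration 1: components of {Clip} -> Cap = 1*5 = 5, Plate = 1*5 = 5, Widget = 1*3 = 3.
Iteration 2: components of {Cap,Plate,Widget} -> Bolt = 5*4 = 20, Hub = 5*1 = 5, Motor = 3*5 = 15, Nut = 5*3 = 15, Seal = 3*1 = 3.
Iteration 3: components of {Bolt,Hub,Motor,Nut,Seal} -> Rod = 5*3 = 15.
Iteration 4: no further components; recursion stops.
SUM(tot_qty) = 1 + 5 + 5 + 3 + 20 + 5 + 15 + 15 + 3 + 15 = 87.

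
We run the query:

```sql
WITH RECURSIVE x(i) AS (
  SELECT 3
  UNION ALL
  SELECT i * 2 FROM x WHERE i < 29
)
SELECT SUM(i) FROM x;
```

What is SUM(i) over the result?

93

Base: i=3.
Iteration 1: 3 < 29 holds -> i = 3 * 2 = 6.
Iteration 2: 6 < 29 holds -> i = 6 * 2 = 12.
Iteration 3: 12 < 29 holds -> i = 12 * 2 = 24.
Iteration 4: 24 < 29 holds -> i = 24 * 2 = 48.
Iteration 5: 48 < 29 fails; recursion stops.
SUM(i) = 3 + 6 + 12 + 24 + 48 = 93.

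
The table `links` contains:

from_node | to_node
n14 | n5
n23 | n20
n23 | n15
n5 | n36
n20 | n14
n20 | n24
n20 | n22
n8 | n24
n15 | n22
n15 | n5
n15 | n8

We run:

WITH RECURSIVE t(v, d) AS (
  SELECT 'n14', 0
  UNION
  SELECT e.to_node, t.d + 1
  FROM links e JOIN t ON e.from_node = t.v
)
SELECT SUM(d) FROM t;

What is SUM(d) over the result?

Base: (n14, d=0).
Iteration 1: edges from {n14} -> (n5, d=1).
Iteration 2: edges from {n5} -> (n36, d=2).
Iteration 3: no outgoing edges from {n36}; recursion stops.
SUM(d) = 0 + 1 + 2 = 3.

3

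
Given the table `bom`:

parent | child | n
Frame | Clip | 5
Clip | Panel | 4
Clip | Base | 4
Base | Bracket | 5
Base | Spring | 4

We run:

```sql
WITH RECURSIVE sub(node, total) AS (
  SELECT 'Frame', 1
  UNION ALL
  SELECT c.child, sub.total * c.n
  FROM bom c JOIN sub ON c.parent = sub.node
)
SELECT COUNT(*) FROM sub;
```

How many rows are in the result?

Base: (Frame, total=1).
Iteration 1: components of {Frame} -> Clip = 1*5 = 5.
Iteration 2: components of {Clip} -> Base = 5*4 = 20, Panel = 5*4 = 20.
Iteration 3: components of {Base,Panel} -> Bracket = 20*5 = 100, Spring = 20*4 = 80.
Iteration 4: no further components; recursion stops.
Total rows emitted: 6.

6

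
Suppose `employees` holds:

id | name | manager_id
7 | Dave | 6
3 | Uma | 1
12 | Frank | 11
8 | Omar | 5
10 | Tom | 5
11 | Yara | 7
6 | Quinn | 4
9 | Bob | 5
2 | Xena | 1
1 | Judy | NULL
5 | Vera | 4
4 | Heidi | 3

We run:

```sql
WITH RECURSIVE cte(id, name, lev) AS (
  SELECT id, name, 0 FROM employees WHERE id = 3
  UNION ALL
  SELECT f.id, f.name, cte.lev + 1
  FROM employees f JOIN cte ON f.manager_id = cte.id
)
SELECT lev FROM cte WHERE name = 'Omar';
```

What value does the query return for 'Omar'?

3

Base: id=3 (Uma) at lev 0.
Iteration 1: rows with manager_id in {3} -> Heidi (id 4, lev 1).
Iteration 2: rows with manager_id in {4} -> Vera (id 5, lev 2), Quinn (id 6, lev 2).
Iteration 3: rows with manager_id in {5,6} -> Dave (id 7, lev 3), Omar (id 8, lev 3), Bob (id 9, lev 3), Tom (id 10, lev 3).
Iteration 4: rows with manager_id in {7,8,9,10} -> Yara (id 11, lev 4).
Iteration 5: rows with manager_id in {11} -> Frank (id 12, lev 5).
Iteration 6: no rows with manager_id in {12}; recursion stops.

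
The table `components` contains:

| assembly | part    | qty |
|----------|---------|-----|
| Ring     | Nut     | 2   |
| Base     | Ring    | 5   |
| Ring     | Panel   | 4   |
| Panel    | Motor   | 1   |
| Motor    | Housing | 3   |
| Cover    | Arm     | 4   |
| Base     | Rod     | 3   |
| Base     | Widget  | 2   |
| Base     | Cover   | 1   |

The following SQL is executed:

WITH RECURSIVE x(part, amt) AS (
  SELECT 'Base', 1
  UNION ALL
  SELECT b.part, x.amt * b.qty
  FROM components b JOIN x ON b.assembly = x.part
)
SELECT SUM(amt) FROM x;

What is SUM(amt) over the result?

Base: (Base, amt=1).
Iteration 1: components of {Base} -> Cover = 1*1 = 1, Ring = 1*5 = 5, Rod = 1*3 = 3, Widget = 1*2 = 2.
Iteration 2: components of {Cover,Ring,Rod,Widget} -> Arm = 1*4 = 4, Nut = 5*2 = 10, Panel = 5*4 = 20.
Iteration 3: components of {Arm,Nut,Panel} -> Motor = 20*1 = 20.
Iteration 4: components of {Motor} -> Housing = 20*3 = 60.
Iteration 5: no further components; recursion stops.
SUM(amt) = 1 + 2 + 1 + 5 + 3 + 4 + 10 + 20 + 20 + 60 = 126.

126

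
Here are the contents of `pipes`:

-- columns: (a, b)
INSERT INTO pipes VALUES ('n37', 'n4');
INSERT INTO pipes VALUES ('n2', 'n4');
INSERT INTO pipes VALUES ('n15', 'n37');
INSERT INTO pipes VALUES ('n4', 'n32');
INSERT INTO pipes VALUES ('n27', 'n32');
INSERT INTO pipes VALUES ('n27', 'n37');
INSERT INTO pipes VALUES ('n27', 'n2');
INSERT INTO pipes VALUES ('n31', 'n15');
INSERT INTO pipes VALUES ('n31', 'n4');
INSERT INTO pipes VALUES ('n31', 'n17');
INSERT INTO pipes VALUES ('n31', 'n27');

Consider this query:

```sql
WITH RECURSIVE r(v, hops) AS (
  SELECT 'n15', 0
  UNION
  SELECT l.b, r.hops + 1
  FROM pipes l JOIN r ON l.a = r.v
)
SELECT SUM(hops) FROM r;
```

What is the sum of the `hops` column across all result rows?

6

Base: (n15, hops=0).
Iteration 1: edges from {n15} -> (n37, hops=1).
Iteration 2: edges from {n37} -> (n4, hops=2).
Iteration 3: edges from {n4} -> (n32, hops=3).
Iteration 4: no outgoing edges from {n32}; recursion stops.
SUM(hops) = 0 + 1 + 2 + 3 = 6.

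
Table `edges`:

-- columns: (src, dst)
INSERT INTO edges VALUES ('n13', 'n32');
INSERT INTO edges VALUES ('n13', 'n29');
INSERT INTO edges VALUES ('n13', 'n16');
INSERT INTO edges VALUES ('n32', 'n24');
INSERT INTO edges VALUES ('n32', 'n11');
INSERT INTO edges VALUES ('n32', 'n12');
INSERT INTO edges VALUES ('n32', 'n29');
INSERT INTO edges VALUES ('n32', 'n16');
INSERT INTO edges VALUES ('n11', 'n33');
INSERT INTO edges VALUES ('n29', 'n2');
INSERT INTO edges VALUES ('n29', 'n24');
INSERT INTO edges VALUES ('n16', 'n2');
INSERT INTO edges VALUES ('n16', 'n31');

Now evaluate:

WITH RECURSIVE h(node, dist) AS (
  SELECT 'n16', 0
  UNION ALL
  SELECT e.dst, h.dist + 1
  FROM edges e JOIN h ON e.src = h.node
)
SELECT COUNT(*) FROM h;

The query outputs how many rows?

3

Base: (n16, dist=0).
Iteration 1: edges from {n16} -> (n2, dist=1), (n31, dist=1).
Iteration 2: no outgoing edges from {n2,n31}; recursion stops.
Total rows emitted: 3.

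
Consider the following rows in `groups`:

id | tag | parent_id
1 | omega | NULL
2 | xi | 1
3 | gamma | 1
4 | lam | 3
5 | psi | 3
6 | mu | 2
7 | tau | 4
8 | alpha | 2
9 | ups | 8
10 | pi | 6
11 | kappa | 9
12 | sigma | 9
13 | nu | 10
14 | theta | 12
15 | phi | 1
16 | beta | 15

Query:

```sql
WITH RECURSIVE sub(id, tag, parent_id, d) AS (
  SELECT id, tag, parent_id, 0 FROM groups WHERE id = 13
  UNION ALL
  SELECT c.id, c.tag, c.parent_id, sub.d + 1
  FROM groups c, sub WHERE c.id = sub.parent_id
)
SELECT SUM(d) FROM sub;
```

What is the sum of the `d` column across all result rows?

Base: id=13 (nu), parent_id=10, d 0.
Iteration 1: join on id=10 -> pi (id 10, parent_id=6, d 1).
Iteration 2: join on id=6 -> mu (id 6, parent_id=2, d 2).
Iteration 3: join on id=2 -> xi (id 2, parent_id=1, d 3).
Iteration 4: join on id=1 -> omega (id 1, parent_id=NULL, d 4).
Iteration 5: parent_id is NULL; no match; recursion stops.
SUM(d) = 0 + 1 + 2 + 3 + 4 = 10.

10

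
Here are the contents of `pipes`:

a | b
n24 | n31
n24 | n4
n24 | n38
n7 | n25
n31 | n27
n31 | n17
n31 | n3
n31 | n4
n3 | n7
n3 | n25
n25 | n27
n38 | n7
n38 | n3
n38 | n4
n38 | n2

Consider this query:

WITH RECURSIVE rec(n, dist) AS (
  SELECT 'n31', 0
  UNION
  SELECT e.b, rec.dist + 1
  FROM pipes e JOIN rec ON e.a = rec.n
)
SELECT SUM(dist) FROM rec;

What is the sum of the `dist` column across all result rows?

18

Base: (n31, dist=0).
Iteration 1: edges from {n31} -> (n17, dist=1), (n27, dist=1), (n3, dist=1), (n4, dist=1).
Iteration 2: edges from {n17,n27,n3,n4} -> (n25, dist=2), (n7, dist=2).
Iteration 3: edges from {n25,n7} -> (n25, dist=3), (n27, dist=3).
Iteration 4: edges from {n25,n27} -> (n27, dist=4).
Iteration 5: no outgoing edges from {n27}; recursion stops.
SUM(dist) = 0 + 1 + 1 + 1 + 1 + 2 + 2 + 3 + 3 + 4 = 18.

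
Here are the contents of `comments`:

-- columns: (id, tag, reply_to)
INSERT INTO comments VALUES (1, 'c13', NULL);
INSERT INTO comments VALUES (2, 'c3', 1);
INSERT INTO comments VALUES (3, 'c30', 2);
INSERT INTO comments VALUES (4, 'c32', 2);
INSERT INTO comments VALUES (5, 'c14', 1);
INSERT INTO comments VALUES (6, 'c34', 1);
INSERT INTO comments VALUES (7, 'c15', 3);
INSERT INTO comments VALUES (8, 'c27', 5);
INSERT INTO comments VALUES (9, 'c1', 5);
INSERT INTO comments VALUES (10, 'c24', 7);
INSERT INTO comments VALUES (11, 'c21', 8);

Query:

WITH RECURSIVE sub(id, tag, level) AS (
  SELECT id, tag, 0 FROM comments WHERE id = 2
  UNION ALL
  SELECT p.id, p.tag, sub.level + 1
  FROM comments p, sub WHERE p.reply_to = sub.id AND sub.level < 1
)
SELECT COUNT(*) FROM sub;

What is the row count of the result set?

Base: id=2 (c3) at level 0.
Iteration 1: rows with reply_to in {2} -> c30 (id 3, level 1), c32 (id 4, level 1).
Iteration 2: level < 1 fails for all current rows; recursion stops.
Total rows emitted: 3.

3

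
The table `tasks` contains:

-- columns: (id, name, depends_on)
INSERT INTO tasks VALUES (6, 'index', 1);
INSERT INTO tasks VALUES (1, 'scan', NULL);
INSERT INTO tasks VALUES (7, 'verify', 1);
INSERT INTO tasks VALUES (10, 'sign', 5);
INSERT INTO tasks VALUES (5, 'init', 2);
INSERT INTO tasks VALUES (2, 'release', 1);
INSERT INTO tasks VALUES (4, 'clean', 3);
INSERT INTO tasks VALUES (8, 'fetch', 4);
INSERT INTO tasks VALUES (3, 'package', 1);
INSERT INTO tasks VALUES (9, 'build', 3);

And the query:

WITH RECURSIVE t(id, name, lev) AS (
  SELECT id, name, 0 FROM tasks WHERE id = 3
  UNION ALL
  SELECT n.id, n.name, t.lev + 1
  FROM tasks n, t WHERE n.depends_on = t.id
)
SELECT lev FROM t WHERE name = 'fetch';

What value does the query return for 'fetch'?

Base: id=3 (package) at lev 0.
Iteration 1: rows with depends_on in {3} -> clean (id 4, lev 1), build (id 9, lev 1).
Iteration 2: rows with depends_on in {4,9} -> fetch (id 8, lev 2).
Iteration 3: no rows with depends_on in {8}; recursion stops.

2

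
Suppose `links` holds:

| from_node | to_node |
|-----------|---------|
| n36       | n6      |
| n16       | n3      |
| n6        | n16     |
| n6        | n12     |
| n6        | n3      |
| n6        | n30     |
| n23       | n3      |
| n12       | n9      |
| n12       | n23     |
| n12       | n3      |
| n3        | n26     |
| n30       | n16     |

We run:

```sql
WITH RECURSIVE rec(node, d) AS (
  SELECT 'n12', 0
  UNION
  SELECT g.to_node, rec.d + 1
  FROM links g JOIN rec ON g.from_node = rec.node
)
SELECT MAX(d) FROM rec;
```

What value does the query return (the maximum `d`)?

3

Base: (n12, d=0).
Iteration 1: edges from {n12} -> (n23, d=1), (n3, d=1), (n9, d=1).
Iteration 2: edges from {n23,n3,n9} -> (n26, d=2), (n3, d=2).
Iteration 3: edges from {n26,n3} -> (n26, d=3).
Iteration 4: no outgoing edges from {n26}; recursion stops.
d values: 0, 1, 1, 1, 2, 2, 3; the maximum is 3.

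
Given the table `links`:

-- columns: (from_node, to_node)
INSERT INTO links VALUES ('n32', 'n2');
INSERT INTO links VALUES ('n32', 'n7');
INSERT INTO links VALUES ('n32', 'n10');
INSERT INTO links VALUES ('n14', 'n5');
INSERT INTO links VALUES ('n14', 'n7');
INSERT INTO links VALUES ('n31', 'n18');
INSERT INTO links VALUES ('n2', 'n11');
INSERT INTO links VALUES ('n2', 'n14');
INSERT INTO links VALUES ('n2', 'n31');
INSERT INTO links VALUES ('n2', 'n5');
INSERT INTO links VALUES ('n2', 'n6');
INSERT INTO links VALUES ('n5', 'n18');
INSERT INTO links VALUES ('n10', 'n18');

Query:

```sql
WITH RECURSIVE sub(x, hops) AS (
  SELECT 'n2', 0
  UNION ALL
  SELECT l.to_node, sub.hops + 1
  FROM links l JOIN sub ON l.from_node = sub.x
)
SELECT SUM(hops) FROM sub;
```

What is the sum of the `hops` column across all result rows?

16

Base: (n2, hops=0).
Iteration 1: edges from {n2} -> (n11, hops=1), (n14, hops=1), (n31, hops=1), (n5, hops=1), (n6, hops=1).
Iteration 2: edges from {n11,n14,n31,n5,n6} -> (n18, hops=2) x2, (n5, hops=2), (n7, hops=2). [UNION ALL keeps all 4 new rows, including repeats]
Iteration 3: edges from {n18,n5,n7} -> (n18, hops=3).
Iteration 4: no outgoing edges from {n18}; recursion stops.
SUM(hops) = 0 + 1 + 1 + 1 + 1 + 1 + 2 + 2 + 2 + 2 + 3 = 16.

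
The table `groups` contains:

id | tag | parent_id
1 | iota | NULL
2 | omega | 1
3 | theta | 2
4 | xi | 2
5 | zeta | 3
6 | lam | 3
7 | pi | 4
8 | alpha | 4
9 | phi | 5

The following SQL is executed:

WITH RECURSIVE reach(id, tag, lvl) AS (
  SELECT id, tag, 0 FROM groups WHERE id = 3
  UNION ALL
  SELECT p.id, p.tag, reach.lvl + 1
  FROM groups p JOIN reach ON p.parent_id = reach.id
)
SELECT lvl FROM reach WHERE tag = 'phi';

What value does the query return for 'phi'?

2

Base: id=3 (theta) at lvl 0.
Iteration 1: rows with parent_id in {3} -> zeta (id 5, lvl 1), lam (id 6, lvl 1).
Iteration 2: rows with parent_id in {5,6} -> phi (id 9, lvl 2).
Iteration 3: no rows with parent_id in {9}; recursion stops.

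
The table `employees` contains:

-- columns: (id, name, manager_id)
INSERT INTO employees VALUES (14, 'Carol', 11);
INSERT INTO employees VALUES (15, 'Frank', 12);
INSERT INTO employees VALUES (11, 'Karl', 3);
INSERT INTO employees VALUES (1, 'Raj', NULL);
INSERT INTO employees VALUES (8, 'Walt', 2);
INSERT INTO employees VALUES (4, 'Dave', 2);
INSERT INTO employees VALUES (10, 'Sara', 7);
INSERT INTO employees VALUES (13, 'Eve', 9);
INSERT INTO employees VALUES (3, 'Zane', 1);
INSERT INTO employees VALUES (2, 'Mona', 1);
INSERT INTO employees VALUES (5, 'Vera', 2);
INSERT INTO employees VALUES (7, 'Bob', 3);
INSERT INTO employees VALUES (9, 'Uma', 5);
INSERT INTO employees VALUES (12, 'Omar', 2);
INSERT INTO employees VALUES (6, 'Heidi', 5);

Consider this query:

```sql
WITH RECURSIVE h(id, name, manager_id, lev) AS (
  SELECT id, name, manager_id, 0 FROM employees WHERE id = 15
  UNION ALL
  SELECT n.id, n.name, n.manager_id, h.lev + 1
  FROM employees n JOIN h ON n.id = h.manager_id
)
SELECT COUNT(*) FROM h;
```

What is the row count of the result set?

4

Base: id=15 (Frank), manager_id=12, lev 0.
Iteration 1: join on id=12 -> Omar (id 12, manager_id=2, lev 1).
Iteration 2: join on id=2 -> Mona (id 2, manager_id=1, lev 2).
Iteration 3: join on id=1 -> Raj (id 1, manager_id=NULL, lev 3).
Iteration 4: manager_id is NULL; no match; recursion stops.
Total rows emitted: 4.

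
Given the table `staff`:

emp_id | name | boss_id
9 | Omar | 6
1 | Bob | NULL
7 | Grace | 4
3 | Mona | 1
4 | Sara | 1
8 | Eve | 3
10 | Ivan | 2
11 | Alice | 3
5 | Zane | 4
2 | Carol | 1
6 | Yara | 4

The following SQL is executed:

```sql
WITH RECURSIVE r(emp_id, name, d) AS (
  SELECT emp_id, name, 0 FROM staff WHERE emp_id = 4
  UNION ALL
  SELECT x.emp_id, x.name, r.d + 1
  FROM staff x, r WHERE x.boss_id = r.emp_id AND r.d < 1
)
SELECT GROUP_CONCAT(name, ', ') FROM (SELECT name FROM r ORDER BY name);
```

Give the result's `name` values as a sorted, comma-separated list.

Base: emp_id=4 (Sara) at d 0.
Iteration 1: rows with boss_id in {4} -> Zane (id 5, d 1), Yara (id 6, d 1), Grace (id 7, d 1).
Iteration 2: d < 1 fails for all current rows; recursion stops.

Grace, Sara, Yara, Zane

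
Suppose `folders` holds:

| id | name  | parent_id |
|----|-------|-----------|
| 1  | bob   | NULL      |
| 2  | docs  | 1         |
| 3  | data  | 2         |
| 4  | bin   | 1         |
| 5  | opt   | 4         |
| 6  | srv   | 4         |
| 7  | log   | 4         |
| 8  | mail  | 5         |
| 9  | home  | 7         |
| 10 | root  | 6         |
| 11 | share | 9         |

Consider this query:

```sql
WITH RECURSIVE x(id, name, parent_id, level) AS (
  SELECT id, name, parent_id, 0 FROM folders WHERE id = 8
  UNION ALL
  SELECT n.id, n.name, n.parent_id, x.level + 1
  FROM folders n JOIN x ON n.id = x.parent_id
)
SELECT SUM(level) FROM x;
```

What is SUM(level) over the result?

6

Base: id=8 (mail), parent_id=5, level 0.
Iteration 1: join on id=5 -> opt (id 5, parent_id=4, level 1).
Iteration 2: join on id=4 -> bin (id 4, parent_id=1, level 2).
Iteration 3: join on id=1 -> bob (id 1, parent_id=NULL, level 3).
Iteration 4: parent_id is NULL; no match; recursion stops.
SUM(level) = 0 + 1 + 2 + 3 = 6.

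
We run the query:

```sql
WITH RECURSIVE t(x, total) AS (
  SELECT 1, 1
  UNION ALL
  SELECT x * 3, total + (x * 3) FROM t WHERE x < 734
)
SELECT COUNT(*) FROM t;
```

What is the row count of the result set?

Base: x=1, total=1.
Iteration 1: 1 < 734 holds -> x = 1 * 3 = 3, total = 1 + 3 = 4.
Iteration 2: 3 < 734 holds -> x = 3 * 3 = 9, total = 4 + 9 = 13.
Iteration 3: 9 < 734 holds -> x = 9 * 3 = 27, total = 13 + 27 = 40.
Iteration 4: 27 < 734 holds -> x = 27 * 3 = 81, total = 40 + 81 = 121.
Iteration 5: 81 < 734 holds -> x = 81 * 3 = 243, total = 121 + 243 = 364.
Iteration 6: 243 < 734 holds -> x = 243 * 3 = 729, total = 364 + 729 = 1093.
Iteration 7: 729 < 734 holds -> x = 729 * 3 = 2187, total = 1093 + 2187 = 3280.
Iteration 8: 2187 < 734 fails; recursion stops.
Total rows emitted: 8.

8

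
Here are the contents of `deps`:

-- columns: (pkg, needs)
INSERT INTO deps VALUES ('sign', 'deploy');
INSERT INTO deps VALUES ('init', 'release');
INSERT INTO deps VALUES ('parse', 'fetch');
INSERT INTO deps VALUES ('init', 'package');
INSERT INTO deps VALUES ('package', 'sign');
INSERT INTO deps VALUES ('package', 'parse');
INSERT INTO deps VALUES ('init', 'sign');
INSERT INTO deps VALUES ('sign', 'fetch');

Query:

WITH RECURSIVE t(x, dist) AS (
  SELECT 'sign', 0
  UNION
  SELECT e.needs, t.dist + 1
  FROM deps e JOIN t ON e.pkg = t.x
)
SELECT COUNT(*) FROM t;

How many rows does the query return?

3

Base: (sign, dist=0).
Iteration 1: edges from {sign} -> (deploy, dist=1), (fetch, dist=1).
Iteration 2: no outgoing edges from {deploy,fetch}; recursion stops.
Total rows emitted: 3.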